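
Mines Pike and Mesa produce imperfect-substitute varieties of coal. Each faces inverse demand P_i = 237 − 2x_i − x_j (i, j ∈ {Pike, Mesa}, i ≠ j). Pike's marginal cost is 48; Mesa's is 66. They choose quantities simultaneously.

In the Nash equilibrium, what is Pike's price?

126

Mine Pike's profit: π = x_{Pike}(237 − 2x_{Pike} − x_{Mesa}) − 48x_{Pike}.
∂π/∂x_{Pike} = 189 − 4x_{Pike} − x_{Mesa} = 0 ⇒ x_{Pike} = 47.25 − 0.25x_{Mesa}.
Similarly x_{Mesa} = 42.75 − 0.25x_{Pike}.
Substituting the second reaction function into the first: x_{Pike} = 47.25 − 0.25(42.75 − 0.25x_{Pike}), which gives 0.9375x_{Pike} = 36.5625 ⇒ x_{Pike} = 39.
Then x_{Mesa} = 42.75 − 0.25·39 = 33.
P_{Pike} = 237 − 2·39 − 33 = 126.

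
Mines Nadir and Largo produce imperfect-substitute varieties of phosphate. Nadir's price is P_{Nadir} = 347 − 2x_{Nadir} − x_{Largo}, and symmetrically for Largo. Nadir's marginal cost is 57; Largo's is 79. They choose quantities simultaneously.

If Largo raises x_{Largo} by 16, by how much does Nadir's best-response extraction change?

Mine Nadir's profit: π = x_{Nadir}(347 − 2x_{Nadir} − x_{Largo}) − 57x_{Nadir}.
∂π/∂x_{Nadir} = 290 − 4x_{Nadir} − x_{Largo} = 0 ⇒ x_{Nadir} = 72.5 − 0.25x_{Largo}.
The reaction-function slope is −0.25, so a 16-unit rise in x_{Largo} moves x_{Nadir} by −0.25 × 16 = −4. Nadir's best response falls — the actions are strategic substitutes.

-4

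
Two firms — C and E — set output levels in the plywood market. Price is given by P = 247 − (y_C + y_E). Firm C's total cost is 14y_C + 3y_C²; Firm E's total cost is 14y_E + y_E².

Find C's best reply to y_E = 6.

Firm C's profit: π = y_C(247 − (y_C + y_E)) − 14y_C − 3y_C².
∂π/∂y_C = 233 − 8y_C − y_E = 0, so y_C = 29.125 − 0.125y_E.
At y_E = 6: y_C = 29.125 − 0.125·6 = 28.375.

28.375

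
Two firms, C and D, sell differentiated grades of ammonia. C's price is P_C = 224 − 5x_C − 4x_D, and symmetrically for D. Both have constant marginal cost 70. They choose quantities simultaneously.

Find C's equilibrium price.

Firm C's profit: π = x_C(224 − 5x_C − 4x_D) − 70x_C.
∂π/∂x_C = 154 − 10x_C − 4x_D = 0 ⇒ x_C = 15.4 − 0.4x_D.
By symmetry x_D = x_C; substituting into the reaction function, 1.4x_C = 15.4 and x_C = 11.
P_C = 224 − 5·11 − 4·11 = 125.

125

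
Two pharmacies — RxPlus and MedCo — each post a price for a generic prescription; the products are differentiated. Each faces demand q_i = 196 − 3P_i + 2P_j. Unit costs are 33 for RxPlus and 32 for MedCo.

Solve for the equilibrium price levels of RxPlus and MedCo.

73.5625, 73.1875

RxPlus's profit: π = (P_{RxPlus} − 33)(196 − 3P_{RxPlus} + 2P_{MedCo}).
∂π/∂P_{RxPlus} = 295 − 6P_{RxPlus} + 2P_{MedCo} = 0 ⇒ P_{RxPlus} = 295/6 + (1/3)P_{MedCo}.
Similarly P_{MedCo} = 146/3 + (1/3)P_{RxPlus}.
Plugging P_{MedCo} into RxPlus's best response: P_{RxPlus} = 295/6 + (1/3)(146/3 + (1/3)P_{RxPlus}) ⇒ (8/9)P_{RxPlus} = 1177/18, so P_{RxPlus} = 73.5625.
Then P_{MedCo} = 146/3 + (1/3)·73.5625 = 73.1875.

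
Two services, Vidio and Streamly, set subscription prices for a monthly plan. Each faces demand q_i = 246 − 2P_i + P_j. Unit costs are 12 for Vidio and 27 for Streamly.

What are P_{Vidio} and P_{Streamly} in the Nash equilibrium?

Vidio's profit: π = (P_{Vidio} − 12)(246 − 2P_{Vidio} + P_{Streamly}).
∂π/∂P_{Vidio} = 270 − 4P_{Vidio} + P_{Streamly} = 0 ⇒ P_{Vidio} = 67.5 + 0.25P_{Streamly}.
Similarly P_{Streamly} = 75 + 0.25P_{Vidio}.
Solving the two reaction functions simultaneously: (1 − (0.25)(0.25))P_{Vidio} = 67.5 + 0.25·75, so 0.9375P_{Vidio} = 86.25 and P_{Vidio} = 92.
Then P_{Streamly} = 75 + 0.25·92 = 98.

92, 98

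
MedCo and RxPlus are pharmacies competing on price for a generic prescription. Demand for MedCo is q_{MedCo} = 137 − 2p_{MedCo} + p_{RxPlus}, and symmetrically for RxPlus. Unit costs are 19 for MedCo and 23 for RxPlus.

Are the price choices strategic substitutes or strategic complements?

strategic complements

MedCo's profit: π = (p_{MedCo} − 19)(137 − 2p_{MedCo} + p_{RxPlus}).
∂π/∂p_{MedCo} = 175 − 4p_{MedCo} + p_{RxPlus} = 0 ⇒ p_{MedCo} = 43.75 + 0.25p_{RxPlus}.
The best-response slope dp_{MedCo}/dp_{RxPlus} = 0.25 > 0: the reaction function is upward-sloping, so the choices are strategic complements.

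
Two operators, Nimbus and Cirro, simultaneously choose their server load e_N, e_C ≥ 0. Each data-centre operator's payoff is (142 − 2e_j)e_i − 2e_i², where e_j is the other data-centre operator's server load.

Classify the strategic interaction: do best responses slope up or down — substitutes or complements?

strategic substitutes

Nimbus's payoff is (142 − 2e_C)e_N − 2e_N².
∂π/∂e_N = 142 − 2e_C − 4e_N = 0, so e_N = 35.5 − 0.5e_C.
The best-response slope de_N/de_C = −0.5 < 0: the reaction function is downward-sloping, so the choices are strategic substitutes.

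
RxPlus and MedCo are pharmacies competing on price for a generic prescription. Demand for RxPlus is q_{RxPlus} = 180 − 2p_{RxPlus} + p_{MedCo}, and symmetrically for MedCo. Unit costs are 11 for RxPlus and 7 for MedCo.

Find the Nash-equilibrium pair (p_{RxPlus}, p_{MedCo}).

66.8, 65.2

RxPlus's profit: π = (p_{RxPlus} − 11)(180 − 2p_{RxPlus} + p_{MedCo}).
∂π/∂p_{RxPlus} = 202 − 4p_{RxPlus} + p_{MedCo} = 0 ⇒ p_{RxPlus} = 50.5 + 0.25p_{MedCo}.
Similarly p_{MedCo} = 48.5 + 0.25p_{RxPlus}.
Plugging p_{MedCo} into RxPlus's best response: p_{RxPlus} = 50.5 + 0.25(48.5 + 0.25p_{RxPlus}) ⇒ 0.9375p_{RxPlus} = 62.625, so p_{RxPlus} = 66.8.
Then p_{MedCo} = 48.5 + 0.25·66.8 = 65.2.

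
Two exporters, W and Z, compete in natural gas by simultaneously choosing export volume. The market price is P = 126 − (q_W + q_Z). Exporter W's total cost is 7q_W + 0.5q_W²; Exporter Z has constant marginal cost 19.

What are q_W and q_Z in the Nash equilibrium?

Exporter W's profit: π = q_W(126 − (q_W + q_Z)) − 7q_W − 0.5q_W².
∂π/∂q_W = 119 − 3q_W − q_Z = 0, so q_W = 119/3 − (1/3)q_Z.
For Z: ∂π/∂q_Z = 107 − 2q_Z − q_W = 0 ⇒ q_Z = 53.5 − 0.5q_W.
Plugging q_Z into W's best response: q_W = 119/3 − (1/3)(53.5 − 0.5q_W) ⇒ (5/6)q_W = 131/6, so q_W = 26.2.
Then q_Z = 53.5 − 0.5·26.2 = 40.4.

26.2, 40.4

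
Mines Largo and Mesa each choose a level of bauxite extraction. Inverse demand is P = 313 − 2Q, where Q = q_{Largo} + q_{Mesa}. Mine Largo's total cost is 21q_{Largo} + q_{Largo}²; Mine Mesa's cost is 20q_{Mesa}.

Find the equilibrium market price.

137.4

Mine Largo's profit: π = q_{Largo}(313 − 2(q_{Largo} + q_{Mesa})) − 21q_{Largo} − q_{Largo}².
∂π/∂q_{Largo} = 292 − 6q_{Largo} − 2q_{Mesa} = 0, so q_{Largo} = 146/3 − (1/3)q_{Mesa}.
For Mesa: ∂π/∂q_{Mesa} = 293 − 4q_{Mesa} − 2q_{Largo} = 0 ⇒ q_{Mesa} = 73.25 − 0.5q_{Largo}.
Solving the two reaction functions simultaneously: (1 − (−1/3)(−0.5))q_{Largo} = 146/3 − (1/3)·73.25, so (5/6)q_{Largo} = 24.25 and q_{Largo} = 29.1.
Then q_{Mesa} = 73.25 − 0.5·29.1 = 58.7.
Equilibrium price: P = 313 − 2·87.8 = 137.4.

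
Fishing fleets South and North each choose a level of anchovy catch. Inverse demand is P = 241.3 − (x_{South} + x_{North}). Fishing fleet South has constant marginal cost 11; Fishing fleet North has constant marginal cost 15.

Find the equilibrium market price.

Fishing fleet South's profit: π = x_{South}(241.3 − (x_{South} + x_{North})) − 11x_{South}.
∂π/∂x_{South} = 230.3 − 2x_{South} − x_{North} = 0, so x_{South} = 115.15 − 0.5x_{North}.
By the same steps for North: x_{North} = 113.15 − 0.5x_{South}.
Substituting the second reaction function into the first: x_{South} = 115.15 − 0.5(113.15 − 0.5x_{South}), which gives 0.75x_{South} = 58.575 ⇒ x_{South} = 78.1.
Then x_{North} = 113.15 − 0.5·78.1 = 74.1.
Equilibrium price: P = 241.3 − 152.2 = 89.1.

89.1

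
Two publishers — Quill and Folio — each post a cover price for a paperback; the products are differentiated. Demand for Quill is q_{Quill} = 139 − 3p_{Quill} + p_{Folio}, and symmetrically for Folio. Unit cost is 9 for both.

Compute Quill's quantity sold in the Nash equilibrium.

72.6

Quill's profit: π = (p_{Quill} − 9)(139 − 3p_{Quill} + p_{Folio}).
∂π/∂p_{Quill} = 166 − 6p_{Quill} + p_{Folio} = 0 ⇒ p_{Quill} = 83/3 + (1/6)p_{Folio}.
Setting p_{Quill} = p_{Folio} in the reaction function: p_{Quill} = 83/3 + (1/6)p_{Quill}, so p_{Quill} = (83/3) / (5/6) = 33.2.
q_{Quill} = 139 − 3·33.2 + 33.2 = 72.6.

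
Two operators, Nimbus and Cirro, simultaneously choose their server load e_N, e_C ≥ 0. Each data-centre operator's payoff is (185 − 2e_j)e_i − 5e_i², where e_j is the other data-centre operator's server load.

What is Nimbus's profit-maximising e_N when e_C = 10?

Nimbus's payoff is (185 − 2e_C)e_N − 5e_N².
∂π/∂e_N = 185 − 2e_C − 10e_N = 0, so e_N = 18.5 − 0.2e_C.
At e_C = 10: e_N = 18.5 − 0.2·10 = 16.5.

16.5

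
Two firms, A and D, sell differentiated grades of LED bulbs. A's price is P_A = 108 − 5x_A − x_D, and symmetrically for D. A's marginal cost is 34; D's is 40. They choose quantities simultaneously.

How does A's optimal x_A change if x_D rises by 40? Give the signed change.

Firm A's profit: π = x_A(108 − 5x_A − x_D) − 34x_A.
∂π/∂x_A = 74 − 10x_A − x_D = 0 ⇒ x_A = 7.4 − 0.1x_D.
The reaction-function slope is −0.1, so a 40-unit rise in x_D moves x_A by −0.1 × 40 = −4. A's best response falls — the actions are strategic substitutes.

-4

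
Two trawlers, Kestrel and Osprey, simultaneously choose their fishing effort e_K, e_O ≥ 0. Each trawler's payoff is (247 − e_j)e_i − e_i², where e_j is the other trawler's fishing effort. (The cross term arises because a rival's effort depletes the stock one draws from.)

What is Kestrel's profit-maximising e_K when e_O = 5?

Kestrel's payoff is (247 − e_O)e_K − e_K².
∂π/∂e_K = 247 − e_O − 2e_K = 0, so e_K = 123.5 − 0.5e_O.
At e_O = 5: e_K = 123.5 − 0.5·5 = 121.

121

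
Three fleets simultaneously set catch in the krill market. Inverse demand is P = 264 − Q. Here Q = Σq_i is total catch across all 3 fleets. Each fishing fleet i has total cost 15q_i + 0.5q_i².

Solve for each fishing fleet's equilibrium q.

49.8

A representative fishing fleet's profit is π_i = q_i(264 − Q) − 15q_i − 0.5q_i², with Q = q_i + Σ_{j≠i} q_j.
First-order condition: 249 − 3q_i − Σ_{j≠i} q_j = 0.
Imposing symmetry (q_j = q for all j) turns Σ_{j≠i} q_j into 2q, so 249 = 5q and q = 49.8.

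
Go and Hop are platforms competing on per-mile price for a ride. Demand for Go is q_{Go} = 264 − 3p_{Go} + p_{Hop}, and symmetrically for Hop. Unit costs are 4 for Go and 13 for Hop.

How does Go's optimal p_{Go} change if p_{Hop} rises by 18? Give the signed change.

3

Go's profit: π = (p_{Go} − 4)(264 − 3p_{Go} + p_{Hop}).
∂π/∂p_{Go} = 276 − 6p_{Go} + p_{Hop} = 0 ⇒ p_{Go} = 46 + (1/6)p_{Hop}.
The reaction-function slope is 1/6, so an 18-unit rise in p_{Hop} moves p_{Go} by 1/6 × 18 = 3. Go's best response rises — the actions are strategic complements.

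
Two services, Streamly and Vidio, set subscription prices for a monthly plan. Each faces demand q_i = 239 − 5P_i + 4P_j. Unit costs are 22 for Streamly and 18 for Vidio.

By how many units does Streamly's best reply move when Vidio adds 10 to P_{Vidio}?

Streamly's profit: π = (P_{Streamly} − 22)(239 − 5P_{Streamly} + 4P_{Vidio}).
∂π/∂P_{Streamly} = 349 − 10P_{Streamly} + 4P_{Vidio} = 0 ⇒ P_{Streamly} = 34.9 + 0.4P_{Vidio}.
The reaction-function slope is 0.4, so a 10-unit rise in P_{Vidio} moves P_{Streamly} by 0.4 × 10 = 4. Streamly's best response rises — the actions are strategic complements.

4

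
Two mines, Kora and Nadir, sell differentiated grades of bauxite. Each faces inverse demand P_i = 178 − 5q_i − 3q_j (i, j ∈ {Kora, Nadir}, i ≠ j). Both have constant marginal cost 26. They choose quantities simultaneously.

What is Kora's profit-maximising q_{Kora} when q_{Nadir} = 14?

11

Mine Kora's profit: π = q_{Kora}(178 − 5q_{Kora} − 3q_{Nadir}) − 26q_{Kora}.
∂π/∂q_{Kora} = 152 − 10q_{Kora} − 3q_{Nadir} = 0 ⇒ q_{Kora} = 15.2 − 0.3q_{Nadir}.
At q_{Nadir} = 14: q_{Kora} = 15.2 − 0.3·14 = 11.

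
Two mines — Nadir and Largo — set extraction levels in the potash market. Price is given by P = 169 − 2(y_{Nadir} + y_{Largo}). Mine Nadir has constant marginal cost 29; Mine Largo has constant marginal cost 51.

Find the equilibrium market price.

83

Mine Nadir's profit: π = y_{Nadir}(169 − 2(y_{Nadir} + y_{Largo})) − 29y_{Nadir}.
∂π/∂y_{Nadir} = 140 − 4y_{Nadir} − 2y_{Largo} = 0, so y_{Nadir} = 35 − 0.5y_{Largo}.
By the same steps for Largo: y_{Largo} = 29.5 − 0.5y_{Nadir}.
Plugging y_{Largo} into Nadir's best response: y_{Nadir} = 35 − 0.5(29.5 − 0.5y_{Nadir}) ⇒ 0.75y_{Nadir} = 20.25, so y_{Nadir} = 27.
Then y_{Largo} = 29.5 − 0.5·27 = 16.
Equilibrium price: P = 169 − 2·43 = 83.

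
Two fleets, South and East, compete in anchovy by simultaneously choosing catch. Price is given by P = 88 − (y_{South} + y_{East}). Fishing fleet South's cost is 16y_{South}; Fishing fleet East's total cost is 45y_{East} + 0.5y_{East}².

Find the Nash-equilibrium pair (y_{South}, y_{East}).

Fishing fleet South's profit: π = y_{South}(88 − (y_{South} + y_{East})) − 16y_{South}.
∂π/∂y_{South} = 72 − 2y_{South} − y_{East} = 0, so y_{South} = 36 − 0.5y_{East}.
For East: ∂π/∂y_{East} = 43 − 3y_{East} − y_{South} = 0 ⇒ y_{East} = 43/3 − (1/3)y_{South}.
Solving the two reaction functions simultaneously: (1 − (−0.5)(−1/3))y_{South} = 36 − 0.5·(43/3), so (5/6)y_{South} = 173/6 and y_{South} = 34.6.
Then y_{East} = 43/3 − (1/3)·34.6 = 2.8.

34.6, 2.8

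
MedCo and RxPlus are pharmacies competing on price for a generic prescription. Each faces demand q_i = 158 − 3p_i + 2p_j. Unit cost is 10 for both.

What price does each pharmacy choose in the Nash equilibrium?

47

MedCo's profit: π = (p_{MedCo} − 10)(158 − 3p_{MedCo} + 2p_{RxPlus}).
∂π/∂p_{MedCo} = 188 − 6p_{MedCo} + 2p_{RxPlus} = 0 ⇒ p_{MedCo} = 94/3 + (1/3)p_{RxPlus}.
By symmetry p_{RxPlus} = p_{MedCo}; substituting into the reaction function, (2/3)p_{MedCo} = 94/3 and p_{MedCo} = 47.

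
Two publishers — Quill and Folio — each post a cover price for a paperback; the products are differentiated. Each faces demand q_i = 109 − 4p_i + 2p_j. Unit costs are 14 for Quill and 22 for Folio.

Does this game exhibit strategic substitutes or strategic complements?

strategic complements

Quill's profit: π = (p_{Quill} − 14)(109 − 4p_{Quill} + 2p_{Folio}).
∂π/∂p_{Quill} = 165 − 8p_{Quill} + 2p_{Folio} = 0 ⇒ p_{Quill} = 20.625 + 0.25p_{Folio}.
The best-response slope dp_{Quill}/dp_{Folio} = 0.25 > 0: the reaction function is upward-sloping, so the choices are strategic complements.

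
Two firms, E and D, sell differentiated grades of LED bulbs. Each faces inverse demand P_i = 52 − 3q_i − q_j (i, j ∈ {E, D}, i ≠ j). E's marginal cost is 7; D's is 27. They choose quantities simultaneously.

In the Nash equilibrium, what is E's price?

28

Firm E's profit: π = q_E(52 − 3q_E − q_D) − 7q_E.
∂π/∂q_E = 45 − 6q_E − q_D = 0 ⇒ q_E = 7.5 − (1/6)q_D.
Similarly q_D = 25/6 − (1/6)q_E.
Substituting the second reaction function into the first: q_E = 7.5 − (1/6)(25/6 − (1/6)q_E), which gives (35/36)q_E = 245/36 ⇒ q_E = 7.
Then q_D = 25/6 − (1/6)·7 = 3.
P_E = 52 − 3·7 − 3 = 28.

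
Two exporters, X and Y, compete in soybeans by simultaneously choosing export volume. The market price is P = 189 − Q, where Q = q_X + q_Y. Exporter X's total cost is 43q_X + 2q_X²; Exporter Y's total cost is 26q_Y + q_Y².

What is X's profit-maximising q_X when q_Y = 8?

23

Exporter X's profit: π = q_X(189 − (q_X + q_Y)) − 43q_X − 2q_X².
∂π/∂q_X = 146 − 6q_X − q_Y = 0, so q_X = 73/3 − (1/6)q_Y.
At q_Y = 8: q_X = 73/3 − (1/6)·8 = 23.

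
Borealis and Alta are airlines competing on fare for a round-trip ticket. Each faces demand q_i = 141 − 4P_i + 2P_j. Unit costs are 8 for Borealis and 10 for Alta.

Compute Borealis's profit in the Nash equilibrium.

Borealis's profit: π = (P_{Borealis} − 8)(141 − 4P_{Borealis} + 2P_{Alta}).
∂π/∂P_{Borealis} = 173 − 8P_{Borealis} + 2P_{Alta} = 0 ⇒ P_{Borealis} = 21.625 + 0.25P_{Alta}.
Similarly P_{Alta} = 22.625 + 0.25P_{Borealis}.
Plugging P_{Alta} into Borealis's best response: P_{Borealis} = 21.625 + 0.25(22.625 + 0.25P_{Borealis}) ⇒ 0.9375P_{Borealis} = 873/32, so P_{Borealis} = 29.1.
Then P_{Alta} = 22.625 + 0.25·29.1 = 29.9.
q_{Borealis} = 141 − 4·29.1 + 2·29.9 = 84.4.
Profit = (29.1 − 8)·84.4 = 1780.84.

1780.84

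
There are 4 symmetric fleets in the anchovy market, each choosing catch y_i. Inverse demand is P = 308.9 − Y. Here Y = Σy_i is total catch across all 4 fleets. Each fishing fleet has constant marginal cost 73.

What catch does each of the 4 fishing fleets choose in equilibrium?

47.18

A representative fishing fleet's profit is π_i = y_i(308.9 − Y) − 73y_i, with Y = y_i + Σ_{j≠i} y_j.
First-order condition: 235.9 − 2y_i − Σ_{j≠i} y_j = 0.
In a symmetric equilibrium every fishing fleet chooses the same y, so Σ_{j≠i} y_j = 3y. The condition becomes 235.9 − 5y = 0, giving y = 235.9/5 = 47.18.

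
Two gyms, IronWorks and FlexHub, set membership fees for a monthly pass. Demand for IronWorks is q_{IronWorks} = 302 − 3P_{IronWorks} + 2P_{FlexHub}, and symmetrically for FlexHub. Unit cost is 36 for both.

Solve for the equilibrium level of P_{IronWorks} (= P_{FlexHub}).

IronWorks's profit: π = (P_{IronWorks} − 36)(302 − 3P_{IronWorks} + 2P_{FlexHub}).
∂π/∂P_{IronWorks} = 410 − 6P_{IronWorks} + 2P_{FlexHub} = 0 ⇒ P_{IronWorks} = 205/3 + (1/3)P_{FlexHub}.
By symmetry P_{FlexHub} = P_{IronWorks}; substituting into the reaction function, (2/3)P_{IronWorks} = 205/3 and P_{IronWorks} = 102.5.

102.5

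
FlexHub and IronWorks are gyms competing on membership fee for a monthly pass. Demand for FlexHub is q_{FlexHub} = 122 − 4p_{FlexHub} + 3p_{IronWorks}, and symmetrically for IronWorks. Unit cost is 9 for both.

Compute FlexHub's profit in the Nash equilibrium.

FlexHub's profit: π = (p_{FlexHub} − 9)(122 − 4p_{FlexHub} + 3p_{IronWorks}).
∂π/∂p_{FlexHub} = 158 − 8p_{FlexHub} + 3p_{IronWorks} = 0 ⇒ p_{FlexHub} = 19.75 + 0.375p_{IronWorks}.
By symmetry p_{IronWorks} = p_{FlexHub}; substituting into the reaction function, 0.625p_{FlexHub} = 19.75 and p_{FlexHub} = 31.6.
q_{FlexHub} = 122 − 4·31.6 + 3·31.6 = 90.4.
Profit = (31.6 − 9)·90.4 = 2043.04.

2043.04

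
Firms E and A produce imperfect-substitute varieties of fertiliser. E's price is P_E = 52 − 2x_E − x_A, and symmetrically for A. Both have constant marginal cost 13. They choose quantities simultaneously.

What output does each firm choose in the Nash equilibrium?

Firm E's profit: π = x_E(52 − 2x_E − x_A) − 13x_E.
∂π/∂x_E = 39 − 4x_E − x_A = 0 ⇒ x_E = 9.75 − 0.25x_A.
The game is symmetric, so in equilibrium x_A = x_E: the reaction function gives 1.25x_E = 9.75, hence x_E = 7.8.

7.8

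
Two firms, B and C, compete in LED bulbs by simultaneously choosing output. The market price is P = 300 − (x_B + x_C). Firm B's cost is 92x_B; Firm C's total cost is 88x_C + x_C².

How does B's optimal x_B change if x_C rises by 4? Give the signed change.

-2

Firm B's profit: π = x_B(300 − (x_B + x_C)) − 92x_B.
∂π/∂x_B = 208 − 2x_B − x_C = 0, so x_B = 104 − 0.5x_C.
The reaction-function slope is −0.5, so a 4-unit rise in x_C moves x_B by −0.5 × 4 = −2. B's best response falls — the actions are strategic substitutes.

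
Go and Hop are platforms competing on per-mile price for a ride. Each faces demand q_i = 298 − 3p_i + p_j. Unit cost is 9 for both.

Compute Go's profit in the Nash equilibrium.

Go's profit: π = (p_{Go} − 9)(298 − 3p_{Go} + p_{Hop}).
∂π/∂p_{Go} = 325 − 6p_{Go} + p_{Hop} = 0 ⇒ p_{Go} = 325/6 + (1/6)p_{Hop}.
Setting p_{Go} = p_{Hop} in the reaction function: p_{Go} = 325/6 + (1/6)p_{Go}, so p_{Go} = (325/6) / (5/6) = 65.
q_{Go} = 298 − 3·65 + 65 = 168.
Profit = (65 − 9)·168 = 9408.

9408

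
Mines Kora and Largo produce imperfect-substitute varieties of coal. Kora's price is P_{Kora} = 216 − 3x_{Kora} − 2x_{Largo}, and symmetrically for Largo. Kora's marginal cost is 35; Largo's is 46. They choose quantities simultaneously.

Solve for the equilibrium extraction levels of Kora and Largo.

Mine Kora's profit: π = x_{Kora}(216 − 3x_{Kora} − 2x_{Largo}) − 35x_{Kora}.
∂π/∂x_{Kora} = 181 − 6x_{Kora} − 2x_{Largo} = 0 ⇒ x_{Kora} = 181/6 − (1/3)x_{Largo}.
Similarly x_{Largo} = 85/3 − (1/3)x_{Kora}.
Substituting the second reaction function into the first: x_{Kora} = 181/6 − (1/3)(85/3 − (1/3)x_{Kora}), which gives (8/9)x_{Kora} = 373/18 ⇒ x_{Kora} = 23.3125.
Then x_{Largo} = 85/3 − (1/3)·23.3125 = 20.5625.

23.3125, 20.5625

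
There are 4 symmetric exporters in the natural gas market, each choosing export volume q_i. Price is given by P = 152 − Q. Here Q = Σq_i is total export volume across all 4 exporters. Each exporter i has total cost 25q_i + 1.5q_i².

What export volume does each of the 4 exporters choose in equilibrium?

A representative exporter's profit is π_i = q_i(152 − Q) − 25q_i − 1.5q_i², with Q = q_i + Σ_{j≠i} q_j.
First-order condition: 127 − 5q_i − Σ_{j≠i} q_j = 0.
Imposing symmetry (q_j = q for all j) turns Σ_{j≠i} q_j into 3q, so 127 = 8q and q = 15.875.

15.875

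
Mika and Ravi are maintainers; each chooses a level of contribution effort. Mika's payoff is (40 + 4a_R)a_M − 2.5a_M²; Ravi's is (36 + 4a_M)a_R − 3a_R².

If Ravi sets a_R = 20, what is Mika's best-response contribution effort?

Expanding Mika's payoff: 40a_M + 4a_Ra_M − 2.5a_M².
∂π/∂a_M = 40 + 4a_R − 5a_M = 0, so a_M = 8 + 0.8a_R.
At a_R = 20: a_M = 8 + 0.8·20 = 24.

24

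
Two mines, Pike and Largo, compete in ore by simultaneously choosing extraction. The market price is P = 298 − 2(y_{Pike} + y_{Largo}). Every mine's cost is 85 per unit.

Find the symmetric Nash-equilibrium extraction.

35.5

Mine Pike's profit: π = y_{Pike}(298 − 2(y_{Pike} + y_{Largo})) − 85y_{Pike}.
∂π/∂y_{Pike} = 213 − 4y_{Pike} − 2y_{Largo} = 0, so y_{Pike} = 53.25 − 0.5y_{Largo}.
Setting y_{Pike} = y_{Largo} in the reaction function: y_{Pike} = 53.25 − 0.5y_{Pike}, so y_{Pike} = 53.25 / 1.5 = 35.5.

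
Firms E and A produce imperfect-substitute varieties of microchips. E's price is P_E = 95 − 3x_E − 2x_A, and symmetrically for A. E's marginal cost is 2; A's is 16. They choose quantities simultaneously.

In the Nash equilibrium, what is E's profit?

Firm E's profit: π = x_E(95 − 3x_E − 2x_A) − 2x_E.
∂π/∂x_E = 93 − 6x_E − 2x_A = 0 ⇒ x_E = 15.5 − (1/3)x_A.
Similarly x_A = 79/6 − (1/3)x_E.
Plugging x_A into E's best response: x_E = 15.5 − (1/3)(79/6 − (1/3)x_E) ⇒ (8/9)x_E = 100/9, so x_E = 12.5.
Then x_A = 79/6 − (1/3)·12.5 = 9.
P_E = 95 − 3·12.5 − 2·9 = 39.5.
Profit = (39.5 − 2)·12.5 = 468.75.

468.75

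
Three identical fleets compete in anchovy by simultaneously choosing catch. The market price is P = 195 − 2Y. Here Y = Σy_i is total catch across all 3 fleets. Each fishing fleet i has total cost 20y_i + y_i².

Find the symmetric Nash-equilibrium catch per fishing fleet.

A representative fishing fleet's profit is π_i = y_i(195 − 2Y) − 20y_i − y_i², with Y = y_i + Σ_{j≠i} y_j.
First-order condition: 175 − 6y_i − 2Σ_{j≠i} y_j = 0.
Imposing symmetry (y_j = y for all j) turns Σ_{j≠i} y_j into 2y, so 175 = 10y and y = 17.5.

17.5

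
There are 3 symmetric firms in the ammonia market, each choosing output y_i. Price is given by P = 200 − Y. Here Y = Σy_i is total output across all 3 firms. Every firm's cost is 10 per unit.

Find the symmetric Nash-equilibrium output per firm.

47.5

A representative firm's profit is π_i = y_i(200 − Y) − 10y_i, with Y = y_i + Σ_{j≠i} y_j.
First-order condition: 190 − 2y_i − Σ_{j≠i} y_j = 0.
Imposing symmetry (y_j = y for all j) turns Σ_{j≠i} y_j into 2y, so 190 = 4y and y = 47.5.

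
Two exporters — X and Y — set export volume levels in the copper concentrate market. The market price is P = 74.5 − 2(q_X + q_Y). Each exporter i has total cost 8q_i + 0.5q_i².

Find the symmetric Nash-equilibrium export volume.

9.5

Exporter X's profit: π = q_X(74.5 − 2(q_X + q_Y)) − 8q_X − 0.5q_X².
∂π/∂q_X = 66.5 − 5q_X − 2q_Y = 0, so q_X = 13.3 − 0.4q_Y.
Setting q_X = q_Y in the reaction function: q_X = 13.3 − 0.4q_X, so q_X = 13.3 / 1.4 = 9.5.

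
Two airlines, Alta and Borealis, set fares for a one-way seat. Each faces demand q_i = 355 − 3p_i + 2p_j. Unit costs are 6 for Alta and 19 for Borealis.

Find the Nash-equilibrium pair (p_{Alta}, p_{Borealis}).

95.6875, 100.5625

Alta's profit: π = (p_{Alta} − 6)(355 − 3p_{Alta} + 2p_{Borealis}).
∂π/∂p_{Alta} = 373 − 6p_{Alta} + 2p_{Borealis} = 0 ⇒ p_{Alta} = 373/6 + (1/3)p_{Borealis}.
Similarly p_{Borealis} = 206/3 + (1/3)p_{Alta}.
Plugging p_{Borealis} into Alta's best response: p_{Alta} = 373/6 + (1/3)(206/3 + (1/3)p_{Alta}) ⇒ (8/9)p_{Alta} = 1531/18, so p_{Alta} = 95.6875.
Then p_{Borealis} = 206/3 + (1/3)·95.6875 = 100.5625.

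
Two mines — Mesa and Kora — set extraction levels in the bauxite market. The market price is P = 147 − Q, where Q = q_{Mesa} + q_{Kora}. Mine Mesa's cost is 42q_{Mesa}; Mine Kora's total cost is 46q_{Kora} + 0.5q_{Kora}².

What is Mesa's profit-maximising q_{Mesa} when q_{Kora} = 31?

37

Mine Mesa's profit: π = q_{Mesa}(147 − (q_{Mesa} + q_{Kora})) − 42q_{Mesa}.
∂π/∂q_{Mesa} = 105 − 2q_{Mesa} − q_{Kora} = 0, so q_{Mesa} = 52.5 − 0.5q_{Kora}.
At q_{Kora} = 31: q_{Mesa} = 52.5 − 0.5·31 = 37.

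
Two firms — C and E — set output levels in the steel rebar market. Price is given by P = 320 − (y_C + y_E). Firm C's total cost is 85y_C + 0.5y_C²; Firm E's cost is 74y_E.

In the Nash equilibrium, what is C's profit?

3010.56

Firm C's profit: π = y_C(320 − (y_C + y_E)) − 85y_C − 0.5y_C².
∂π/∂y_C = 235 − 3y_C − y_E = 0, so y_C = 235/3 − (1/3)y_E.
For E: ∂π/∂y_E = 246 − 2y_E − y_C = 0 ⇒ y_E = 123 − 0.5y_C.
Solving the two reaction functions simultaneously: (1 − (−1/3)(−0.5))y_C = 235/3 − (1/3)·123, so (5/6)y_C = 112/3 and y_C = 44.8.
Then y_E = 123 − 0.5·44.8 = 100.6.
Price P = 320 − 145.4 = 174.6.
C's profit: (174.6 − 85)·44.8 − 0.5(44.8)² = 3010.56.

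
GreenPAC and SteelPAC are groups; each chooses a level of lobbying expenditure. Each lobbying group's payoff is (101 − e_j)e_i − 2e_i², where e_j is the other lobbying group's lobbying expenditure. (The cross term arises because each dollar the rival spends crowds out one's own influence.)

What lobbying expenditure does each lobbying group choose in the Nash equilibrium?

GreenPAC's payoff is (101 − e_S)e_G − 2e_G².
∂π/∂e_G = 101 − e_S − 4e_G = 0, so e_G = 25.25 − 0.25e_S.
The game is symmetric, so in equilibrium e_S = e_G: the reaction function gives 1.25e_G = 25.25, hence e_G = 20.2.

20.2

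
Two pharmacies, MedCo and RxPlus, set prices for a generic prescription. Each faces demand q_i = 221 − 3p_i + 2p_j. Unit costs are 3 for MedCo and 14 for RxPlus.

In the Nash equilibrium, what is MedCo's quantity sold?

MedCo's profit: π = (p_{MedCo} − 3)(221 − 3p_{MedCo} + 2p_{RxPlus}).
∂π/∂p_{MedCo} = 230 − 6p_{MedCo} + 2p_{RxPlus} = 0 ⇒ p_{MedCo} = 115/3 + (1/3)p_{RxPlus}.
Similarly p_{RxPlus} = 263/6 + (1/3)p_{MedCo}.
Substituting the second reaction function into the first: p_{MedCo} = 115/3 + (1/3)(263/6 + (1/3)p_{MedCo}), which gives (8/9)p_{MedCo} = 953/18 ⇒ p_{MedCo} = 59.5625.
Then p_{RxPlus} = 263/6 + (1/3)·59.5625 = 63.6875.
q_{MedCo} = 221 − 3·59.5625 + 2·63.6875 = 169.6875.

169.6875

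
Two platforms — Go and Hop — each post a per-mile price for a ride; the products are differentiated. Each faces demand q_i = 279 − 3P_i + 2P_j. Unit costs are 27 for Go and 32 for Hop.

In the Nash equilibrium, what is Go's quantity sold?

Go's profit: π = (P_{Go} − 27)(279 − 3P_{Go} + 2P_{Hop}).
∂π/∂P_{Go} = 360 − 6P_{Go} + 2P_{Hop} = 0 ⇒ P_{Go} = 60 + (1/3)P_{Hop}.
Similarly P_{Hop} = 62.5 + (1/3)P_{Go}.
Solving the two reaction functions simultaneously: (1 − (1/3)(1/3))P_{Go} = 60 + (1/3)·62.5, so (8/9)P_{Go} = 485/6 and P_{Go} = 90.9375.
Then P_{Hop} = 62.5 + (1/3)·90.9375 = 92.8125.
q_{Go} = 279 − 3·90.9375 + 2·92.8125 = 191.8125.

191.8125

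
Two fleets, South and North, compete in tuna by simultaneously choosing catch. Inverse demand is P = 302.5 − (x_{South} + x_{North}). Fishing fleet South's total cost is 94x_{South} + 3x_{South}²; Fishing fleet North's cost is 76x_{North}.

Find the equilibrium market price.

Fishing fleet South's profit: π = x_{South}(302.5 − (x_{South} + x_{North})) − 94x_{South} − 3x_{South}².
∂π/∂x_{South} = 208.5 − 8x_{South} − x_{North} = 0, so x_{South} = 26.0625 − 0.125x_{North}.
For North: ∂π/∂x_{North} = 226.5 − 2x_{North} − x_{South} = 0 ⇒ x_{North} = 113.25 − 0.5x_{South}.
Solving the two reaction functions simultaneously: (1 − (−0.125)(−0.5))x_{South} = 26.0625 − 0.125·113.25, so 0.9375x_{South} = 381/32 and x_{South} = 12.7.
Then x_{North} = 113.25 − 0.5·12.7 = 106.9.
Equilibrium price: P = 302.5 − 119.6 = 182.9.

182.9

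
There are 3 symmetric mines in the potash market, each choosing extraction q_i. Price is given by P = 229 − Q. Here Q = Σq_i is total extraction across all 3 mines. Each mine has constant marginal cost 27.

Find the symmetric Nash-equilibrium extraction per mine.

50.5

A representative mine's profit is π_i = q_i(229 − Q) − 27q_i, with Q = q_i + Σ_{j≠i} q_j.
First-order condition: 202 − 2q_i − Σ_{j≠i} q_j = 0.
In a symmetric equilibrium every mine chooses the same q, so Σ_{j≠i} q_j = 2q. The condition becomes 202 − 4q = 0, giving q = 202/4 = 50.5.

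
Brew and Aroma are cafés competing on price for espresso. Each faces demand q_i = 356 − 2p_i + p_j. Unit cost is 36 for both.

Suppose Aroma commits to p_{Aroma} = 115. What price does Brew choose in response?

Brew's profit: π = (p_{Brew} − 36)(356 − 2p_{Brew} + p_{Aroma}).
∂π/∂p_{Brew} = 428 − 4p_{Brew} + p_{Aroma} = 0 ⇒ p_{Brew} = 107 + 0.25p_{Aroma}.
At p_{Aroma} = 115: p_{Brew} = 107 + 0.25·115 = 135.75.

135.75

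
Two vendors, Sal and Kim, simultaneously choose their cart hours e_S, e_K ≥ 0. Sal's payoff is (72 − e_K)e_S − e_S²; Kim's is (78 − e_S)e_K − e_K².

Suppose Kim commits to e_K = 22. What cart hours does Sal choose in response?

Expanding Sal's payoff: 72e_S − e_Ke_S − e_S².
∂π/∂e_S = 72 − e_K − 2e_S = 0, so e_S = 36 − 0.5e_K.
At e_K = 22: e_S = 36 − 0.5·22 = 25.

25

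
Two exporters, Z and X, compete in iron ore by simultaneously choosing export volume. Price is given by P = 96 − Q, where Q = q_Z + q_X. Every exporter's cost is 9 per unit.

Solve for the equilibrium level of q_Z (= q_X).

Exporter Z's profit: π = q_Z(96 − (q_Z + q_X)) − 9q_Z.
∂π/∂q_Z = 87 − 2q_Z − q_X = 0, so q_Z = 43.5 − 0.5q_X.
By symmetry q_X = q_Z; substituting into the reaction function, 1.5q_Z = 43.5 and q_Z = 29.

29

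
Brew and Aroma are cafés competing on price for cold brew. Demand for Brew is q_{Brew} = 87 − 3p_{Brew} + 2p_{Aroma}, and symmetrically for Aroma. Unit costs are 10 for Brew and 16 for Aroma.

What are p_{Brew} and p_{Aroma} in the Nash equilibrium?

30.375, 32.625

Brew's profit: π = (p_{Brew} − 10)(87 − 3p_{Brew} + 2p_{Aroma}).
∂π/∂p_{Brew} = 117 − 6p_{Brew} + 2p_{Aroma} = 0 ⇒ p_{Brew} = 19.5 + (1/3)p_{Aroma}.
Similarly p_{Aroma} = 22.5 + (1/3)p_{Brew}.
Plugging p_{Aroma} into Brew's best response: p_{Brew} = 19.5 + (1/3)(22.5 + (1/3)p_{Brew}) ⇒ (8/9)p_{Brew} = 27, so p_{Brew} = 30.375.
Then p_{Aroma} = 22.5 + (1/3)·30.375 = 32.625.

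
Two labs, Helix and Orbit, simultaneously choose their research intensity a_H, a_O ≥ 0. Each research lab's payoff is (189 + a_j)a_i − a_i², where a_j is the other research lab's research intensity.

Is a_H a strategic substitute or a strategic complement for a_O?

Helix's payoff is (189 + a_O)a_H − a_H².
∂π/∂a_H = 189 + a_O − 2a_H = 0, so a_H = 94.5 + 0.5a_O.
The best-response slope da_H/da_O = 0.5 > 0: the reaction function is upward-sloping, so the choices are strategic complements.

strategic complements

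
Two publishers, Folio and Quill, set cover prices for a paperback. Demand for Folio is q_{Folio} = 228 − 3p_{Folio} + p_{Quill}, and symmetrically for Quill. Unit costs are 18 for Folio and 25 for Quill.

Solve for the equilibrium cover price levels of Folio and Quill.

Folio's profit: π = (p_{Folio} − 18)(228 − 3p_{Folio} + p_{Quill}).
∂π/∂p_{Folio} = 282 − 6p_{Folio} + p_{Quill} = 0 ⇒ p_{Folio} = 47 + (1/6)p_{Quill}.
Similarly p_{Quill} = 50.5 + (1/6)p_{Folio}.
Solving the two reaction functions simultaneously: (1 − (1/6)(1/6))p_{Folio} = 47 + (1/6)·50.5, so (35/36)p_{Folio} = 665/12 and p_{Folio} = 57.
Then p_{Quill} = 50.5 + (1/6)·57 = 60.

57, 60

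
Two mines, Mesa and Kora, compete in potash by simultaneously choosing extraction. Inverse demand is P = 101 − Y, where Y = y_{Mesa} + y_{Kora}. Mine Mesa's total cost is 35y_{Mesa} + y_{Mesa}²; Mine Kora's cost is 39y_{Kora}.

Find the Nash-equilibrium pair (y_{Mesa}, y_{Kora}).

Mine Mesa's profit: π = y_{Mesa}(101 − (y_{Mesa} + y_{Kora})) − 35y_{Mesa} − y_{Mesa}².
∂π/∂y_{Mesa} = 66 − 4y_{Mesa} − y_{Kora} = 0, so y_{Mesa} = 16.5 − 0.25y_{Kora}.
For Kora: ∂π/∂y_{Kora} = 62 − 2y_{Kora} − y_{Mesa} = 0 ⇒ y_{Kora} = 31 − 0.5y_{Mesa}.
Substituting the second reaction function into the first: y_{Mesa} = 16.5 − 0.25(31 − 0.5y_{Mesa}), which gives 0.875y_{Mesa} = 8.75 ⇒ y_{Mesa} = 10.
Then y_{Kora} = 31 − 0.5·10 = 26.

10, 26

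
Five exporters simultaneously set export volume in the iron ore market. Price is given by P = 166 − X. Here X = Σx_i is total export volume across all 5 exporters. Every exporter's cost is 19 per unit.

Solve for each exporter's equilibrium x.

24.5

A representative exporter's profit is π_i = x_i(166 − X) − 19x_i, with X = x_i + Σ_{j≠i} x_j.
First-order condition: 147 − 2x_i − Σ_{j≠i} x_j = 0.
With identical exporters, set every x_j = x: then 147 − 2x − 4x = 0, i.e. x = 147/6 = 24.5.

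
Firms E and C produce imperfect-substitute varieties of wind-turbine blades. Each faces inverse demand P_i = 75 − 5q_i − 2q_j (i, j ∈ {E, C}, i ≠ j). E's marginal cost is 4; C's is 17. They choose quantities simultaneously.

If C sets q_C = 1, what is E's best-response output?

6.9

Firm E's profit: π = q_E(75 − 5q_E − 2q_C) − 4q_E.
∂π/∂q_E = 71 − 10q_E − 2q_C = 0 ⇒ q_E = 7.1 − 0.2q_C.
At q_C = 1: q_E = 7.1 − 0.2·1 = 6.9.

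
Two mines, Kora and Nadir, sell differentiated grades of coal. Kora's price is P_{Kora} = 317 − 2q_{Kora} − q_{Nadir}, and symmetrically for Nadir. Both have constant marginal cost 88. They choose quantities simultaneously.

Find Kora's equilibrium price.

179.6

Mine Kora's profit: π = q_{Kora}(317 − 2q_{Kora} − q_{Nadir}) − 88q_{Kora}.
∂π/∂q_{Kora} = 229 − 4q_{Kora} − q_{Nadir} = 0 ⇒ q_{Kora} = 57.25 − 0.25q_{Nadir}.
The game is symmetric, so in equilibrium q_{Nadir} = q_{Kora}: the reaction function gives 1.25q_{Kora} = 57.25, hence q_{Kora} = 45.8.
P_{Kora} = 317 − 2·45.8 − 45.8 = 179.6.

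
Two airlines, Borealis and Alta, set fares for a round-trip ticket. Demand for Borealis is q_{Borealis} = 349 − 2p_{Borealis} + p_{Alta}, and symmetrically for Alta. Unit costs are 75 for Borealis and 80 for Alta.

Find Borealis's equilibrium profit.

16928

Borealis's profit: π = (p_{Borealis} − 75)(349 − 2p_{Borealis} + p_{Alta}).
∂π/∂p_{Borealis} = 499 − 4p_{Borealis} + p_{Alta} = 0 ⇒ p_{Borealis} = 124.75 + 0.25p_{Alta}.
Similarly p_{Alta} = 127.25 + 0.25p_{Borealis}.
Plugging p_{Alta} into Borealis's best response: p_{Borealis} = 124.75 + 0.25(127.25 + 0.25p_{Borealis}) ⇒ 0.9375p_{Borealis} = 156.5625, so p_{Borealis} = 167.
Then p_{Alta} = 127.25 + 0.25·167 = 169.
q_{Borealis} = 349 − 2·167 + 169 = 184.
Profit = (167 − 75)·184 = 16928.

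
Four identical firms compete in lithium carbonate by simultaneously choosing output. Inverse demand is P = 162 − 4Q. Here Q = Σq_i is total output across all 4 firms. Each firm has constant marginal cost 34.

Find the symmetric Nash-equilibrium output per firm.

6.4

A representative firm's profit is π_i = q_i(162 − 4Q) − 34q_i, with Q = q_i + Σ_{j≠i} q_j.
First-order condition: 128 − 8q_i − 4Σ_{j≠i} q_j = 0.
With identical firms, set every q_j = q: then 128 − 8q − 12q = 0, i.e. q = 128/20 = 6.4.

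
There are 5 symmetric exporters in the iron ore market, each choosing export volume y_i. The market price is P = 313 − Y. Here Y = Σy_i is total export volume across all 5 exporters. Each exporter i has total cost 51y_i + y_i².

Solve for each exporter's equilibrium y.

A representative exporter's profit is π_i = y_i(313 − Y) − 51y_i − y_i², with Y = y_i + Σ_{j≠i} y_j.
First-order condition: 262 − 4y_i − Σ_{j≠i} y_j = 0.
Imposing symmetry (y_j = y for all j) turns Σ_{j≠i} y_j into 4y, so 262 = 8y and y = 32.75.

32.75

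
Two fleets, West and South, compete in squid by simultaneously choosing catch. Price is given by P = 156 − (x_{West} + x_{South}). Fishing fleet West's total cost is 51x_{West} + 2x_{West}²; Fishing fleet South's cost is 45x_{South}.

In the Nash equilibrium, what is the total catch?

60

Fishing fleet West's profit: π = x_{West}(156 − (x_{West} + x_{South})) − 51x_{West} − 2x_{West}².
∂π/∂x_{West} = 105 − 6x_{West} − x_{South} = 0, so x_{West} = 17.5 − (1/6)x_{South}.
For South: ∂π/∂x_{South} = 111 − 2x_{South} − x_{West} = 0 ⇒ x_{South} = 55.5 − 0.5x_{West}.
Plugging x_{South} into West's best response: x_{West} = 17.5 − (1/6)(55.5 − 0.5x_{West}) ⇒ (11/12)x_{West} = 8.25, so x_{West} = 9.
Then x_{South} = 55.5 − 0.5·9 = 51.
Total catch: 9 + 51 = 60.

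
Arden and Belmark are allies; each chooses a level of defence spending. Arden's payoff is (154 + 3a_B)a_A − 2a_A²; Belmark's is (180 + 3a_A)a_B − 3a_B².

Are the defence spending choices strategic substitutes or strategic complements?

Expanding Arden's payoff: 154a_A + 3a_Ba_A − 2a_A².
∂π/∂a_A = 154 + 3a_B − 4a_A = 0, so a_A = 38.5 + 0.75a_B.
The best-response slope da_A/da_B = 0.75 > 0: the reaction function is upward-sloping, so the choices are strategic complements.

strategic complements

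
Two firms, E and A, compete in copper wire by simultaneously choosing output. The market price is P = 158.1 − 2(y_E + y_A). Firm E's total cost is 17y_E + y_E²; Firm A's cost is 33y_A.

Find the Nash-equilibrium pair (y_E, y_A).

Firm E's profit: π = y_E(158.1 − 2(y_E + y_A)) − 17y_E − y_E².
∂π/∂y_E = 141.1 − 6y_E − 2y_A = 0, so y_E = 1411/60 − (1/3)y_A.
For A: ∂π/∂y_A = 125.1 − 4y_A − 2y_E = 0 ⇒ y_A = 31.275 − 0.5y_E.
Solving the two reaction functions simultaneously: (1 − (−1/3)(−0.5))y_E = 1411/60 − (1/3)·31.275, so (5/6)y_E = 1571/120 and y_E = 15.71.
Then y_A = 31.275 − 0.5·15.71 = 23.42.

15.71, 23.42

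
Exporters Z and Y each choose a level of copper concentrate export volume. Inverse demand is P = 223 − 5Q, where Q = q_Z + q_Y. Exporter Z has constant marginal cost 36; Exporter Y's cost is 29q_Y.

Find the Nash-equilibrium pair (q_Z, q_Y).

12, 13.4

Exporter Z's profit: π = q_Z(223 − 5(q_Z + q_Y)) − 36q_Z.
∂π/∂q_Z = 187 − 10q_Z − 5q_Y = 0, so q_Z = 18.7 − 0.5q_Y.
By the same steps for Y: q_Y = 19.4 − 0.5q_Z.
Substituting the second reaction function into the first: q_Z = 18.7 − 0.5(19.4 − 0.5q_Z), which gives 0.75q_Z = 9 ⇒ q_Z = 12.
Then q_Y = 19.4 − 0.5·12 = 13.4.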